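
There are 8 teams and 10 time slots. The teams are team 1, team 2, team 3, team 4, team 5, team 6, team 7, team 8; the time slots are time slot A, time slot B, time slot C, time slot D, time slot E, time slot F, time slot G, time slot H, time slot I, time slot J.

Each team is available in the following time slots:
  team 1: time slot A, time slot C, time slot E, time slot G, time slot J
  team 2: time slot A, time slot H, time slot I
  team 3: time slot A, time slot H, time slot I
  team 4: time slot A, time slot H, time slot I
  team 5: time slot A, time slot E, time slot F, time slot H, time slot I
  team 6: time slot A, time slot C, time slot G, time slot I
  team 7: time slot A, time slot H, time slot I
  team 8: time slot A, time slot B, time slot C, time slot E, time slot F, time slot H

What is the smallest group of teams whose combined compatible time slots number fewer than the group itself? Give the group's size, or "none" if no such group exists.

4

Take S = {team 2, team 3, team 4, team 7}. Its neighbourhood is {time slot A, time slot H, time slot I}, so |N(S)| = 3 < |S| = 4.
Every subset of size less than 4 has at least as many neighbours as members, so 4 is the minimum.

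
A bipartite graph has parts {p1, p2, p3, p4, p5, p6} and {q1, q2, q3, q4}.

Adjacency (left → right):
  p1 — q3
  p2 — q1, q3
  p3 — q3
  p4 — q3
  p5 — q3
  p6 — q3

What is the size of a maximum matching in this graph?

For example, pair p1-q3, p2-q1.
The set {p1, p3, p4, p5, p6} has only 1 neighbour ({q3}), so by Hall's theorem at most 2 of the 6 left vertices can be matched.

2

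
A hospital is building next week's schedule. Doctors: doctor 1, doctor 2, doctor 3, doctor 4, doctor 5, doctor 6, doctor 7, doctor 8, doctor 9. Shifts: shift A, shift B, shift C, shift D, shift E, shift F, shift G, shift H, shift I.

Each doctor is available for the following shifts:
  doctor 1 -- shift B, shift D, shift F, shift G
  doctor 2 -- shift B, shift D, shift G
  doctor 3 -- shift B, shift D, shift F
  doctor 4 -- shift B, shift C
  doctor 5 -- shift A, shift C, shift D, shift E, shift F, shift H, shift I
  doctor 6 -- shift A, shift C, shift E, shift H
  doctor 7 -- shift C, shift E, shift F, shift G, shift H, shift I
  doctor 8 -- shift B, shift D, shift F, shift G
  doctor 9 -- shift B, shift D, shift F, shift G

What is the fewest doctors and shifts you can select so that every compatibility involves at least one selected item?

The 8 edges doctor 1–shift F, doctor 2–shift B, doctor 3–shift D, doctor 4–shift C, doctor 5–shift A, doctor 6–shift E, doctor 7–shift I, doctor 8–shift G form a matching, so any vertex cover needs at least 8 vertices (one per matched edge).
Conversely {doctor 4, doctor 5, doctor 6, doctor 7, shift B, shift D, shift F, shift G} meets every edge and has exactly 8 vertices, so 8 is optimal.

8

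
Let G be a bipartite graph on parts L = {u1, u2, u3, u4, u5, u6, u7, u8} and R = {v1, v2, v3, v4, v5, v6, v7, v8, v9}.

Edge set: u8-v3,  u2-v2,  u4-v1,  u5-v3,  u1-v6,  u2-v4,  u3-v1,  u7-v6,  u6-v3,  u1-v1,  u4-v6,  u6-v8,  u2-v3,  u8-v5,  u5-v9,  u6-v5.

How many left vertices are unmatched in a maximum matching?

2

For example, pair u1-v6, u2-v2, u3-v1, u5-v9, u6-v8, u8-v3.
The set {u1, u3, u4, u7} has only 2 neighbours ({v1, v6}), so by Hall's theorem at most 6 of the 8 left vertices can be matched.
That matches 6 of the 8, leaving 2 unmatched; no matching can do better.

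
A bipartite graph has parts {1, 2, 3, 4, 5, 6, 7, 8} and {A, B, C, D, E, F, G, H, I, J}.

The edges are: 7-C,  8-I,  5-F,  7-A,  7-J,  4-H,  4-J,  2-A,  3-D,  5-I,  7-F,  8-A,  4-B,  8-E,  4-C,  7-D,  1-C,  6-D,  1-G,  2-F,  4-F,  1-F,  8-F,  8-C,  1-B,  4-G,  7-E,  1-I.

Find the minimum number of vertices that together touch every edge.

7

A maximum matching has 7 edges (e.g. 1–B, 2–F, 3–D, 4–G, 5–I, 7–J, 8–A).
By König's theorem the minimum vertex cover has the same size. One such cover is {1, 2, 4, 5, 7, 8, D}.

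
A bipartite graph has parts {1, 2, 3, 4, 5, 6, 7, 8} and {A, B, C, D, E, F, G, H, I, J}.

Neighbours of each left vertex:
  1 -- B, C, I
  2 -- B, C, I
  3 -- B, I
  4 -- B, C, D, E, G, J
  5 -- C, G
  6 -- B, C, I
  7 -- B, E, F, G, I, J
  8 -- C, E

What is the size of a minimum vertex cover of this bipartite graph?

7

A maximum matching has 7 edges (e.g. 1–I, 2–C, 3–B, 4–J, 5–G, 7–F, 8–E).
By König's theorem the minimum vertex cover has the same size. One such cover is {4, 5, 7, 8, B, C, I}.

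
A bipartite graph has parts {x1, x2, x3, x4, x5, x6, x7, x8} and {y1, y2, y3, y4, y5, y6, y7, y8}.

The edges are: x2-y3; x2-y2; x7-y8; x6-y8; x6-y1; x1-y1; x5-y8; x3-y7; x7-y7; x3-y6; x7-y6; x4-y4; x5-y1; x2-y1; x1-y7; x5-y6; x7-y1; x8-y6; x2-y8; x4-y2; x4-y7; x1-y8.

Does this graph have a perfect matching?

The set {x1, x3, x5, x6, x7, x8} has only 4 neighbours ({y1, y6, y7, y8}), so by Hall's theorem at most 6 of the 8 left vertices can be matched.
Hence no matching covers every left vertex.

No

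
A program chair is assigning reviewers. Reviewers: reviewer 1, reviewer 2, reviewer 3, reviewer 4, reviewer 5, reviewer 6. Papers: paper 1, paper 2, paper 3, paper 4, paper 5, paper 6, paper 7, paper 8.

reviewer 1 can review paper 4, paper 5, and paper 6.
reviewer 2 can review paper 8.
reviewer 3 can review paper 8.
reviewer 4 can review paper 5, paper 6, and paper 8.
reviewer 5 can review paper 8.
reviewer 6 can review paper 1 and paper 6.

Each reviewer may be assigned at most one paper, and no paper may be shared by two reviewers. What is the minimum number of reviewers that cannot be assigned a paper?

2

For example, pair reviewer 1→paper 4, reviewer 2→paper 8, reviewer 4→paper 5, reviewer 6→paper 6.
The set {reviewer 2, reviewer 3, reviewer 5} has only 1 neighbour ({paper 8}), so by Hall's theorem at most 4 of the 6 reviewers can be matched.
That matches 4 of the 6, leaving 2 unmatched; no matching can do better.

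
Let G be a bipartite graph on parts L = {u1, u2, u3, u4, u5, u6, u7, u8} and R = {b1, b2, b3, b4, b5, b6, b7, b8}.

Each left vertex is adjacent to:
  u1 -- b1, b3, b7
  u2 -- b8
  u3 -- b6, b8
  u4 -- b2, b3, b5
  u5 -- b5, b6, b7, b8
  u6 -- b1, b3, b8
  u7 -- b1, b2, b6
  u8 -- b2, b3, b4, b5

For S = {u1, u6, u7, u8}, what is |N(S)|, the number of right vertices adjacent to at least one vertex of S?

8

The union of neighbours of {u1, u6, u7, u8} is {b1, b2, b3, b4, b5, b6, b7, b8}, which has 8 elements.
Since |N(S)| = 8 ≥ |S| = 4, Hall's condition holds for this subset.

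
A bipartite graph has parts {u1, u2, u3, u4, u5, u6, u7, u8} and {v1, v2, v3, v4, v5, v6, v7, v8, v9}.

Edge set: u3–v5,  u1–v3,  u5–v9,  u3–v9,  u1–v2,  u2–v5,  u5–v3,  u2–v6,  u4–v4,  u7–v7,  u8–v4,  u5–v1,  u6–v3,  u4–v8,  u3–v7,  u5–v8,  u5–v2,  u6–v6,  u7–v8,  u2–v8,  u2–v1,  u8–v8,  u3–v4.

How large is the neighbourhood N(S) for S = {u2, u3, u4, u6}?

8

The union of neighbours of {u2, u3, u4, u6} is {v1, v3, v4, v5, v6, v7, v8, v9}, which has 8 elements.
Since |N(S)| = 8 ≥ |S| = 4, Hall's condition holds for this subset.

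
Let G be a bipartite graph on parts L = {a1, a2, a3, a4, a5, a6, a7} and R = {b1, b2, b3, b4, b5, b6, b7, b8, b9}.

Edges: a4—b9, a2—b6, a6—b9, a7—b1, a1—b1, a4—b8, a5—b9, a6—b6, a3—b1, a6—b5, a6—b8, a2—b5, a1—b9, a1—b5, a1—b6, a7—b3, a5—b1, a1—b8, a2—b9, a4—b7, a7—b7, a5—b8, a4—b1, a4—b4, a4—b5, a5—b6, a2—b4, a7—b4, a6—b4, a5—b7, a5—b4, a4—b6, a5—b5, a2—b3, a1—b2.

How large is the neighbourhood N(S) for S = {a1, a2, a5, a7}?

9

The union of neighbours of {a1, a2, a5, a7} is {b1, b2, b3, b4, b5, b6, b7, b8, b9}, which has 9 elements.
Since |N(S)| = 9 ≥ |S| = 4, Hall's condition holds for this subset.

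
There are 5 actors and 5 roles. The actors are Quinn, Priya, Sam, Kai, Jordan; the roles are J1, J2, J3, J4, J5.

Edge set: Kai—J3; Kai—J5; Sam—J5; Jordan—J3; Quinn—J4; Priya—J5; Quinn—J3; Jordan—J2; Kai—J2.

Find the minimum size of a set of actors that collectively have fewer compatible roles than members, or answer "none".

Take S = {Priya, Sam}. Its neighbourhood is {J5}, so |N(S)| = 1 < |S| = 2.
No single vertex violates Hall's condition since each has at least one neighbour, so 2 is the minimum.

2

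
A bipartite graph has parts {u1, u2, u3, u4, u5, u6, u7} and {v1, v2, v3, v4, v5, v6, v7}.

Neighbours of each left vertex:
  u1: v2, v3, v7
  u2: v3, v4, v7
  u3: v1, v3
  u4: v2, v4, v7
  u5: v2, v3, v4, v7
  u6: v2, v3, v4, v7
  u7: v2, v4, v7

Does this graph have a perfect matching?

No

The set {u1, u2, u4, u5, u6, u7} has only 4 neighbours ({v2, v3, v4, v7}), so by Hall's theorem at most 5 of the 7 left vertices can be matched.
Hence no matching covers every left vertex.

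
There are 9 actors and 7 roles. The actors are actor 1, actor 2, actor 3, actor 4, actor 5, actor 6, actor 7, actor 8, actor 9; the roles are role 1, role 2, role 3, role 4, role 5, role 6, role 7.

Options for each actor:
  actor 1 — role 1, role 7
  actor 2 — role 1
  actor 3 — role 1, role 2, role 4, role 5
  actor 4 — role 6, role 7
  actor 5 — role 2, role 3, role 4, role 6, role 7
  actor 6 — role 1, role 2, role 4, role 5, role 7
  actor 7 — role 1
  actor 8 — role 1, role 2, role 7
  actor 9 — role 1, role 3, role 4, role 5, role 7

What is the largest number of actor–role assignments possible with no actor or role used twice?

7

For example, pair actor 1-role 7, actor 2-role 1, actor 3-role 5, actor 4-role 6, actor 5-role 3, actor 6-role 4, actor 8-role 2.
The set {actor 1, actor 2, actor 3, actor 4, actor 5, actor 6, actor 7, actor 8, actor 9} has only 7 neighbours ({role 1, role 2, role 3, role 4, role 5, role 6, role 7}), so by Hall's theorem at most 7 of the 9 actors can be matched.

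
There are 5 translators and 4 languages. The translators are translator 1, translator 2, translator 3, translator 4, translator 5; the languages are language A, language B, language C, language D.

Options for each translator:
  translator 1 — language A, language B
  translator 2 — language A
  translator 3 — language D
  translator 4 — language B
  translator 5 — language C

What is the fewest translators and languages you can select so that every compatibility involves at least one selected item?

4

The 4 edges translator 1–language B, translator 2–language A, translator 3–language D, translator 5–language C form a matching, so any vertex cover needs at least 4 vertices (one per matched edge).
Conversely {translator 3, translator 5, language A, language B} meets every edge and has exactly 4 vertices, so 4 is optimal.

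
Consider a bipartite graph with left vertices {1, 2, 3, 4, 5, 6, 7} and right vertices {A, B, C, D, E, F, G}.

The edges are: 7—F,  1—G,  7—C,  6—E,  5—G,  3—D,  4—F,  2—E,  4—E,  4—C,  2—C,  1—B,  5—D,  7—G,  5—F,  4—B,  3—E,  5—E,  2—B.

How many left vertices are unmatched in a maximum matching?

A valid assignment of size 6: 1-G, 2-B, 3-D, 4-C, 5-F, 6-E.
The set {1, 2, 3, 4, 5, 6, 7} has only 6 neighbours ({B, C, D, E, F, G}), so by Hall's theorem at most 6 of the 7 left vertices can be matched.
That matches 6 of the 7, leaving 1 unmatched; no matching can do better.

1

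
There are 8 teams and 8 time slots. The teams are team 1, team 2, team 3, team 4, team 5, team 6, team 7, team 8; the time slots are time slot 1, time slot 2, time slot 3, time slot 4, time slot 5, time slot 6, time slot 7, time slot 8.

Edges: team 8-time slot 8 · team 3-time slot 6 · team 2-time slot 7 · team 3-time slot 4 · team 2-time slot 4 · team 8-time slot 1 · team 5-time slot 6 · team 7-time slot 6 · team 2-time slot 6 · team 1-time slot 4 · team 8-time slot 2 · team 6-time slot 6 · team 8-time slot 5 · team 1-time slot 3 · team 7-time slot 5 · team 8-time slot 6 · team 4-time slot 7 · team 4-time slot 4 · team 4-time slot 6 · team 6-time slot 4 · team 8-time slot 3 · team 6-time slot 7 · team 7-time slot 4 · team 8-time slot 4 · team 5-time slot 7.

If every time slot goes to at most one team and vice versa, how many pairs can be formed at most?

6

For example, pair team 1→time slot 3, team 2→time slot 7, team 3→time slot 6, team 4→time slot 4, team 7→time slot 5, team 8→time slot 8.
The set {team 2, team 3, team 4, team 5, team 6} has only 3 neighbours ({time slot 4, time slot 6, time slot 7}), so by Hall's theorem at most 6 of the 8 teams can be matched.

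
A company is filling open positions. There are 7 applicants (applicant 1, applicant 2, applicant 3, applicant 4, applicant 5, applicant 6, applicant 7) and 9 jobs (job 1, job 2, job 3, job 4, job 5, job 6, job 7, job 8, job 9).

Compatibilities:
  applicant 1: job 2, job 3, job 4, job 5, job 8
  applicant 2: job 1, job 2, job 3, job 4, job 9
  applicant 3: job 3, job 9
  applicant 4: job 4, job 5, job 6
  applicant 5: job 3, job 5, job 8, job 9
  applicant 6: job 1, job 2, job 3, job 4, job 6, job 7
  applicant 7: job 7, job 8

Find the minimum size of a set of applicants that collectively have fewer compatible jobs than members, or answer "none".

none

A matching saturating every applicant exists, for instance applicant 1→job 5, applicant 2→job 1, applicant 3→job 3, applicant 4→job 6, applicant 5→job 9, applicant 6→job 7, applicant 7→job 8.
By Hall's marriage theorem, this means |N(S)| ≥ |S| for every subset S, so no violating subset exists.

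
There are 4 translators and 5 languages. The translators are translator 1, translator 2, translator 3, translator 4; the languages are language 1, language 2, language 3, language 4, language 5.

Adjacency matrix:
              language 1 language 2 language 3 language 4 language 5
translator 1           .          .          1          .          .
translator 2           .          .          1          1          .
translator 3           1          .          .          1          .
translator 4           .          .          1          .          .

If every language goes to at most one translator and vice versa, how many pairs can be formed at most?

3

One maximum matching: translator 1-language 3, translator 2-language 4, translator 3-language 1.
The set {translator 1, translator 4} has only 1 neighbour ({language 3}), so by Hall's theorem at most 3 of the 4 translators can be matched.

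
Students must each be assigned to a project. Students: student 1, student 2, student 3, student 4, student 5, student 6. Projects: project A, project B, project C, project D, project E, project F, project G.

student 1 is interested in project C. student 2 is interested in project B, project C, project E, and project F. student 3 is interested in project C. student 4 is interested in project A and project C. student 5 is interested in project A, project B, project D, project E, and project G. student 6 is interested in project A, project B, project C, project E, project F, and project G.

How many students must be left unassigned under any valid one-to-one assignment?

1

A valid assignment of size 5: student 1→project C, student 2→project B, student 4→project A, student 5→project E, student 6→project G.
The set {student 1, student 3} has only 1 neighbour ({project C}), so by Hall's theorem at most 5 of the 6 students can be matched.
That matches 5 of the 6, leaving 1 unmatched; no matching can do better.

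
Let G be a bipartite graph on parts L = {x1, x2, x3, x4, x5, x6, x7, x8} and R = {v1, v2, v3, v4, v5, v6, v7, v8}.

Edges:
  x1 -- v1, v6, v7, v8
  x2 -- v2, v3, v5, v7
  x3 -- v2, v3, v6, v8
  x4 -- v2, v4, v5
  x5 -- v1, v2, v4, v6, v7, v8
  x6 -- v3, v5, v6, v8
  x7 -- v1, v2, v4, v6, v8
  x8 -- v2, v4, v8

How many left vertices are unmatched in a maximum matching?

0

For example, pair x1→v1, x2→v7, x3→v3, x4→v5, x5→v4, x6→v8, x7→v6, x8→v2.
All 8 left vertices are matched, so no larger matching exists.
That matches 8 of the 8, leaving 0 unmatched; no matching can do better.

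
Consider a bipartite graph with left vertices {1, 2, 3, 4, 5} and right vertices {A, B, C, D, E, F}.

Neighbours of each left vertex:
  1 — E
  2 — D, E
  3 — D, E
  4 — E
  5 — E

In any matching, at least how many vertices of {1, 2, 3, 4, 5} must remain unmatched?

A valid assignment of size 2: 1-E, 2-D.
The set {1, 2, 3, 4, 5} has only 2 neighbours ({D, E}), so by Hall's theorem at most 2 of the 5 left vertices can be matched.
That matches 2 of the 5, leaving 3 unmatched; no matching can do better.

3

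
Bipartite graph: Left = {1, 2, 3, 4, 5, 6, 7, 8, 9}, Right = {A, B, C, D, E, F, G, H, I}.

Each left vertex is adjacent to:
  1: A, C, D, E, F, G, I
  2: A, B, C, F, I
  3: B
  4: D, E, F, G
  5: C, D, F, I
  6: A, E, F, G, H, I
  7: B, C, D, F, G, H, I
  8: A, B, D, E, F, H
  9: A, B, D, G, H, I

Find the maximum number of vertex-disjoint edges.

For example, pair 1–F, 2–I, 3–B, 4–D, 5–C, 6–A, 7–H, 8–E, 9–G.
All 9 left vertices are matched, so no larger matching exists.

9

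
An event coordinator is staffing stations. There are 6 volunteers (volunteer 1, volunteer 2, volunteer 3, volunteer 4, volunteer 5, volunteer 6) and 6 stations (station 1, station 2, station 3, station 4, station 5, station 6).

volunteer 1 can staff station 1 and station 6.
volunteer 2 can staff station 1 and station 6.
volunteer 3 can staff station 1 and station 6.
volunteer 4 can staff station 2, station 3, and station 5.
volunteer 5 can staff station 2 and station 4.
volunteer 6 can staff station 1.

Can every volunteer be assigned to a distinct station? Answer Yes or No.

No

The set {volunteer 1, volunteer 2, volunteer 3, volunteer 6} has only 2 neighbours ({station 1, station 6}), so by Hall's theorem at most 4 of the 6 volunteers can be matched.
Hence no matching covers every volunteer.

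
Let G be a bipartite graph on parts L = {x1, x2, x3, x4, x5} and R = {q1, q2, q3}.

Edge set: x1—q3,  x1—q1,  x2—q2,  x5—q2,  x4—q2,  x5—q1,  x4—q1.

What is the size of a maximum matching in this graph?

3

A valid assignment of size 3: x1–q3, x2–q2, x4–q1.
The set {x2, x3, x4, x5} has only 2 neighbours ({q1, q2}), so by Hall's theorem at most 3 of the 5 left vertices can be matched.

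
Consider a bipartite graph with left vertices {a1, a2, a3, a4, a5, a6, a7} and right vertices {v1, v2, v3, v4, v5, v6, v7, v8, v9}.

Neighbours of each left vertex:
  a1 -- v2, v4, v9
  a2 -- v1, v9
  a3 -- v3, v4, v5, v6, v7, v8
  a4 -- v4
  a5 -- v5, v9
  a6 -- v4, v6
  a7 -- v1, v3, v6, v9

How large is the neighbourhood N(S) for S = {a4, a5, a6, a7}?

6

The union of neighbours of {a4, a5, a6, a7} is {v1, v3, v4, v5, v6, v9}, which has 6 elements.
Since |N(S)| = 6 ≥ |S| = 4, Hall's condition holds for this subset.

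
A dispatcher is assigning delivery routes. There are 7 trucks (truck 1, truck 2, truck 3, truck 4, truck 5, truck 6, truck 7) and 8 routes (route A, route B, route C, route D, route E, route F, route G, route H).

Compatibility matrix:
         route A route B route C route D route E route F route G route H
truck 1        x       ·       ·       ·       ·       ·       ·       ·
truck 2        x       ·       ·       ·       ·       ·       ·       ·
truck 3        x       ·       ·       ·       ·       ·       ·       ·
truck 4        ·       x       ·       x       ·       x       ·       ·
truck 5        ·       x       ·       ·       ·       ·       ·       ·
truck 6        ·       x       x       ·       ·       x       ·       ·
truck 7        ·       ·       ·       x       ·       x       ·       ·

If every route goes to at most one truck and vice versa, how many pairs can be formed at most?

One maximum matching: truck 1-route A, truck 4-route D, truck 5-route B, truck 6-route C, truck 7-route F.
The set {truck 1, truck 2, truck 3} has only 1 neighbour ({route A}), so by Hall's theorem at most 5 of the 7 trucks can be matched.

5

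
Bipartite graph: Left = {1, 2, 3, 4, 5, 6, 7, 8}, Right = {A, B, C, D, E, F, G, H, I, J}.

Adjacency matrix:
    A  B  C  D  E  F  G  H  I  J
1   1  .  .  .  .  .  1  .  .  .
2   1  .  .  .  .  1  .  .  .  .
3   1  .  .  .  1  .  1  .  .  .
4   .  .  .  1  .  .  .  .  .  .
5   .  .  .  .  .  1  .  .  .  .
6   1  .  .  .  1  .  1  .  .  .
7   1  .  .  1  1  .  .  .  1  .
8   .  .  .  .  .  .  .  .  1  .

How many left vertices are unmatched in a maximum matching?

For example, pair 1–G, 2–A, 3–E, 4–D, 5–F, 7–I.
The set {1, 2, 3, 4, 5, 6, 7, 8} has only 6 neighbours ({A, D, E, F, G, I}), so by Hall's theorem at most 6 of the 8 left vertices can be matched.
That matches 6 of the 8, leaving 2 unmatched; no matching can do better.

2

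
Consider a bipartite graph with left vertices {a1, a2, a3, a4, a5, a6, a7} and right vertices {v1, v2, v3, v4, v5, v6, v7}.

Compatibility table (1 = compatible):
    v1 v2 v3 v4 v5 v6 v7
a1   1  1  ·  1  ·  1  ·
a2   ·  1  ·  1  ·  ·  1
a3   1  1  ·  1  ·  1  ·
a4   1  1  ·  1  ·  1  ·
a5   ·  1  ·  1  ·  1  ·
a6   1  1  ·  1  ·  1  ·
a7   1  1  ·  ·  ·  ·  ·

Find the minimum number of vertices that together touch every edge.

5

The 5 edges a1–v4, a2–v7, a3–v6, a4–v1, a5–v2 form a matching, so any vertex cover needs at least 5 vertices (one per matched edge).
Conversely {a2, v1, v2, v4, v6} meets every edge and has exactly 5 vertices, so 5 is optimal.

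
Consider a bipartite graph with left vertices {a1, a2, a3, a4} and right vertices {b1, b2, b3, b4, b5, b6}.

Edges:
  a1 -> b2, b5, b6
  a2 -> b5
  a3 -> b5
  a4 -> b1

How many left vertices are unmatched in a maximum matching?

A valid assignment of size 3: a1–b6, a2–b5, a4–b1.
The set {a2, a3} has only 1 neighbour ({b5}), so by Hall's theorem at most 3 of the 4 left vertices can be matched.
That matches 3 of the 4, leaving 1 unmatched; no matching can do better.

1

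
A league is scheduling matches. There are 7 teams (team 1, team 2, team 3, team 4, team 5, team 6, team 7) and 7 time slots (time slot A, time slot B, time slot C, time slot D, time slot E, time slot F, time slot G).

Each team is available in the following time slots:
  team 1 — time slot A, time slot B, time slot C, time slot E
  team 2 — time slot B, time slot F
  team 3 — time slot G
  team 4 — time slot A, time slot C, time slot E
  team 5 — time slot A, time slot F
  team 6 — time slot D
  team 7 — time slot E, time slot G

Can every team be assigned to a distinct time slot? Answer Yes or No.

For example, pair team 1–time slot A, team 2–time slot B, team 3–time slot G, team 4–time slot C, team 5–time slot F, team 6–time slot D, team 7–time slot E.
Every team is matched, so this is a perfect matching.

Yes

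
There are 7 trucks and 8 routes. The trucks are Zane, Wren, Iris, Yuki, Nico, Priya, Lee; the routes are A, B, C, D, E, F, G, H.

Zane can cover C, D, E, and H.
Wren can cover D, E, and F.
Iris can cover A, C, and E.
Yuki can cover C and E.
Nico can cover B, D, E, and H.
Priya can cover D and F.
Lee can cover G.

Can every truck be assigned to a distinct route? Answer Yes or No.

Yes

A valid assignment of size 7: Zane-D, Wren-E, Iris-A, Yuki-C, Nico-B, Priya-F, Lee-G.
All 7 trucks are covered.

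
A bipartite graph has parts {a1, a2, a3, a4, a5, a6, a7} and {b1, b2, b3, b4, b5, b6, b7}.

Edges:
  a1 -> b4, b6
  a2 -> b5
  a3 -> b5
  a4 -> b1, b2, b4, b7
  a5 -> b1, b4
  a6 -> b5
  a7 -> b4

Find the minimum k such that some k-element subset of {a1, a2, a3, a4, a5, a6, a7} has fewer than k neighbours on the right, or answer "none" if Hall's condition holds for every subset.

2

Take S = {a2, a3}. Its neighbourhood is {b5}, so |N(S)| = 1 < |S| = 2.
No single vertex violates Hall's condition since each has at least one neighbour, so 2 is the minimum.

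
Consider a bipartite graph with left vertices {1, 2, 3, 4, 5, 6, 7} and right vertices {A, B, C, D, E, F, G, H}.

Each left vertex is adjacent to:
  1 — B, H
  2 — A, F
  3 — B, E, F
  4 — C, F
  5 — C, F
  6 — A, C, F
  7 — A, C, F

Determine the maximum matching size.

One maximum matching: 1-H, 2-A, 3-B, 4-C, 5-F.
The set {2, 4, 5, 6, 7} has only 3 neighbours ({A, C, F}), so by Hall's theorem at most 5 of the 7 left vertices can be matched.

5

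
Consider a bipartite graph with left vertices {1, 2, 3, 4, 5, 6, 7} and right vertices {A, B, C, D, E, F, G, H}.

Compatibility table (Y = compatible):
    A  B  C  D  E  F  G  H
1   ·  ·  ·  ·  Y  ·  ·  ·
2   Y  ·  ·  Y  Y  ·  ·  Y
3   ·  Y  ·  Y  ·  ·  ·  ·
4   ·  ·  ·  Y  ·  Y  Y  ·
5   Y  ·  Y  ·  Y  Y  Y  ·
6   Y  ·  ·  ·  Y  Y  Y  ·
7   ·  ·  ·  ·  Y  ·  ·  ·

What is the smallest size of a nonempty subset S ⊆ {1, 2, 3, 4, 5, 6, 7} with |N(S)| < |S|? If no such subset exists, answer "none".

2

Take S = {1, 7}. Its neighbourhood is {E}, so |N(S)| = 1 < |S| = 2.
No single vertex violates Hall's condition since each has at least one neighbour, so 2 is the minimum.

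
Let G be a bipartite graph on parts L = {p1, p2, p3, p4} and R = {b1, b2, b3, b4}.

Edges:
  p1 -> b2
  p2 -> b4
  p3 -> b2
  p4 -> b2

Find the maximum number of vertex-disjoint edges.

For example, pair p1-b2, p2-b4.
The set {p1, p3, p4} has only 1 neighbour ({b2}), so by Hall's theorem at most 2 of the 4 left vertices can be matched.

2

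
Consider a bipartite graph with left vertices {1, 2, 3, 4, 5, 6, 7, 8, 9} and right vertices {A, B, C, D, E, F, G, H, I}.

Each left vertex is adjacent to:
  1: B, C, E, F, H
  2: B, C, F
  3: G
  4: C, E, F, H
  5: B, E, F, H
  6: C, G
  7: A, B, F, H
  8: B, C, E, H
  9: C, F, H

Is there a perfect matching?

The set {1, 2, 3, 4, 5, 6, 8, 9} has only 6 neighbours ({B, C, E, F, G, H}), so by Hall's theorem at most 7 of the 9 left vertices can be matched.
Hence no matching covers every left vertex.

No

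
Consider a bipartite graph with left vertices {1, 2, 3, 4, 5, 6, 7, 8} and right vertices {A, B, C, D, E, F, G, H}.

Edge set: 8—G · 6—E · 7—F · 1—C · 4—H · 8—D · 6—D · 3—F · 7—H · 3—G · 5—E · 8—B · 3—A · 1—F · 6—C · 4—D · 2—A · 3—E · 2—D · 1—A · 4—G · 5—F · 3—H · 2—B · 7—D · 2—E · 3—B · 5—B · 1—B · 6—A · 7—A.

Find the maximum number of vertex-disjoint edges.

8

A valid assignment of size 8: 1→F, 2→D, 3→A, 4→G, 5→E, 6→C, 7→H, 8→B.
This saturates every left vertex, so 8 is the maximum.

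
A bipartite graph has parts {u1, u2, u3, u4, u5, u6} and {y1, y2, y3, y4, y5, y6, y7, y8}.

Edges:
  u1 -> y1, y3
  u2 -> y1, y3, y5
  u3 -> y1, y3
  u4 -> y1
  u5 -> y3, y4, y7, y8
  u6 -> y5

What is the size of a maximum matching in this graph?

For example, pair u1→y1, u2→y5, u3→y3, u5→y8.
The set {u1, u2, u3, u4, u6} has only 3 neighbours ({y1, y3, y5}), so by Hall's theorem at most 4 of the 6 left vertices can be matched.

4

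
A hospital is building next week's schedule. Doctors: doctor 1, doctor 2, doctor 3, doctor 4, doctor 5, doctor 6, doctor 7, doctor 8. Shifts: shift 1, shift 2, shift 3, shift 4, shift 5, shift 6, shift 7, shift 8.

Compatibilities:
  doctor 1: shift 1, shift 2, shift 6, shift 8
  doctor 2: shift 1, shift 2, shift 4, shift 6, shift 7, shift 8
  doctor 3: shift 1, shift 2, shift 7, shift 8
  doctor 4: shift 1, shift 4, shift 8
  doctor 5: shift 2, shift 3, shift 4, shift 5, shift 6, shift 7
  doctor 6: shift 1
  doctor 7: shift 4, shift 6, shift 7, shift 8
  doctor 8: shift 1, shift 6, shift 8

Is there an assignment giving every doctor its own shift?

The set {doctor 1, doctor 2, doctor 3, doctor 4, doctor 6, doctor 7, doctor 8} has only 6 neighbours ({shift 1, shift 2, shift 4, shift 6, shift 7, shift 8}), so by Hall's theorem at most 7 of the 8 doctors can be matched.
Hence no matching covers every doctor.

No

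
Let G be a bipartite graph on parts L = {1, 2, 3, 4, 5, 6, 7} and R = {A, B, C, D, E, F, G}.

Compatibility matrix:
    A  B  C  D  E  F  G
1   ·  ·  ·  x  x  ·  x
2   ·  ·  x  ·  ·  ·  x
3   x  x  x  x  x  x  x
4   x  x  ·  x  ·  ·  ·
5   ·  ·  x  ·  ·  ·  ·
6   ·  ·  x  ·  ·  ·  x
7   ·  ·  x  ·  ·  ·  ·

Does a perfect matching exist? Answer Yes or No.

No

The set {2, 5, 6, 7} has only 2 neighbours ({C, G}), so by Hall's theorem at most 5 of the 7 left vertices can be matched.
Hence no matching covers every left vertex.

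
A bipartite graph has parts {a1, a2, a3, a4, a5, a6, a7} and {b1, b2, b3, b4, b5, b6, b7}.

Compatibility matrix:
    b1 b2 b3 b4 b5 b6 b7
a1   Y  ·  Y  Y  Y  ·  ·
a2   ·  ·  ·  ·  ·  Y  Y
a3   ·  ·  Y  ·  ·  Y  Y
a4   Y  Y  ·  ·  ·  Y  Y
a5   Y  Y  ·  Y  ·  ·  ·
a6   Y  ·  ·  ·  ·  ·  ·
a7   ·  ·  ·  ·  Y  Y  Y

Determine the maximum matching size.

One maximum matching: a1-b3, a2-b7, a3-b6, a4-b2, a5-b4, a6-b1, a7-b5.
This saturates every left vertex, so 7 is the maximum.

7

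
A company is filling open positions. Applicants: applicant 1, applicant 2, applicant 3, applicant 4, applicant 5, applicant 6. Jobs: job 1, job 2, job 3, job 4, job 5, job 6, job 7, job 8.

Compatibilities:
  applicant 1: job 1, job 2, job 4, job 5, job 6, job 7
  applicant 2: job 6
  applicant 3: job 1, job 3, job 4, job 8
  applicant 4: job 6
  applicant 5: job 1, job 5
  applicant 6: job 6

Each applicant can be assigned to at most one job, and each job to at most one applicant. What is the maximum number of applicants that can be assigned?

A valid assignment of size 4: applicant 1–job 5, applicant 2–job 6, applicant 3–job 3, applicant 5–job 1.
The set {applicant 2, applicant 4, applicant 6} has only 1 neighbour ({job 6}), so by Hall's theorem at most 4 of the 6 applicants can be matched.

4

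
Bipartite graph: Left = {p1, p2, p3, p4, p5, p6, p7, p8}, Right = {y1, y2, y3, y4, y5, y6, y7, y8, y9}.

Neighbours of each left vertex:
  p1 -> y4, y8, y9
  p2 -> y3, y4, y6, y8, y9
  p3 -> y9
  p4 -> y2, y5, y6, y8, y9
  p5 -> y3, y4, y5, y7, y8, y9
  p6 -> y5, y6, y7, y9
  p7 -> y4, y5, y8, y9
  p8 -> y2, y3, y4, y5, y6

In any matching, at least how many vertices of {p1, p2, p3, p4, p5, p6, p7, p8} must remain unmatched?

One maximum matching: p1→y4, p2→y3, p3→y9, p4→y2, p5→y7, p6→y5, p7→y8, p8→y6.
All 8 left vertices are matched, so no larger matching exists.
That matches 8 of the 8, leaving 0 unmatched; no matching can do better.

0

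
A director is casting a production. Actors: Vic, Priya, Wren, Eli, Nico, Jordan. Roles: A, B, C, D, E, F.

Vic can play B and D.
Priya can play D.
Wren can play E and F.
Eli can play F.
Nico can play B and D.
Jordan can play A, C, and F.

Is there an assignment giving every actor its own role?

No

The set {Vic, Priya, Nico} has only 2 neighbours ({B, D}), so by Hall's theorem at most 5 of the 6 actors can be matched.
Hence no matching covers every actor.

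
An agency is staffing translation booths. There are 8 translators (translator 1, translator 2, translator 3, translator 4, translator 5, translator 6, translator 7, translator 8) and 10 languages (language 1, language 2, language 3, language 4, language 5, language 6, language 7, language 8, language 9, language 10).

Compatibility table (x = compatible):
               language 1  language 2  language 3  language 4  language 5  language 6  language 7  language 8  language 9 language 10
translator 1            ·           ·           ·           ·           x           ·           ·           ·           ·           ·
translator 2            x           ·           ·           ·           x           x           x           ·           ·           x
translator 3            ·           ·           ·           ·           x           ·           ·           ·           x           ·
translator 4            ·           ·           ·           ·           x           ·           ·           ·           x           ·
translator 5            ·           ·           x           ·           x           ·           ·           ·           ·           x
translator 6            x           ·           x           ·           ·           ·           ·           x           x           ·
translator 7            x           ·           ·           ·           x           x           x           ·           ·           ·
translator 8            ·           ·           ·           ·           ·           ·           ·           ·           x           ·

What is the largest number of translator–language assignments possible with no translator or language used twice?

6

A valid assignment of size 6: translator 1-language 5, translator 2-language 10, translator 3-language 9, translator 5-language 3, translator 6-language 8, translator 7-language 7.
The set {translator 1, translator 3, translator 4, translator 8} has only 2 neighbours ({language 5, language 9}), so by Hall's theorem at most 6 of the 8 translators can be matched.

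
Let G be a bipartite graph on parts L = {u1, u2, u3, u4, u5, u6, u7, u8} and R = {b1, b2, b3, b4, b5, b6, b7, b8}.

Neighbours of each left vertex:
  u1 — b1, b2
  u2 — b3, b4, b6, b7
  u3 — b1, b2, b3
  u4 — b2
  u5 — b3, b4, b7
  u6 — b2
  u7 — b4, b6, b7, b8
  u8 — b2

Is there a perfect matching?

The set {u4, u6, u8} has only 1 neighbour ({b2}), so by Hall's theorem at most 6 of the 8 left vertices can be matched.
Hence no matching covers every left vertex.

No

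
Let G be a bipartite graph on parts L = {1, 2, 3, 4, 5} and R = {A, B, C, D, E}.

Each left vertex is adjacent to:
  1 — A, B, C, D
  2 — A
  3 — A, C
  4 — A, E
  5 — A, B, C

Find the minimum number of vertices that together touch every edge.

The 5 edges 1–D, 2–A, 3–C, 4–E, 5–B form a matching, so any vertex cover needs at least 5 vertices (one per matched edge).
Conversely {1, 2, 3, 4, 5} meets every edge and has exactly 5 vertices, so 5 is optimal.

5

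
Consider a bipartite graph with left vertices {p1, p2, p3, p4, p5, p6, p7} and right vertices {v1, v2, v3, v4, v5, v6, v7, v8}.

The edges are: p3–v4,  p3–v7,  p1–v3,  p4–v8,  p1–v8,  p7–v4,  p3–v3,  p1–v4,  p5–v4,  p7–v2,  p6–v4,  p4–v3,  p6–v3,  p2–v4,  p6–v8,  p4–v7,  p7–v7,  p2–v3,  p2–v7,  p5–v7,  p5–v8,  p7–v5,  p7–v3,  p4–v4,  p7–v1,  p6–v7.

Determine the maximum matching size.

5

One maximum matching: p1→v8, p2→v3, p3→v4, p4→v7, p7→v2.
The set {p1, p2, p3, p4, p5, p6} has only 4 neighbours ({v3, v4, v7, v8}), so by Hall's theorem at most 5 of the 7 left vertices can be matched.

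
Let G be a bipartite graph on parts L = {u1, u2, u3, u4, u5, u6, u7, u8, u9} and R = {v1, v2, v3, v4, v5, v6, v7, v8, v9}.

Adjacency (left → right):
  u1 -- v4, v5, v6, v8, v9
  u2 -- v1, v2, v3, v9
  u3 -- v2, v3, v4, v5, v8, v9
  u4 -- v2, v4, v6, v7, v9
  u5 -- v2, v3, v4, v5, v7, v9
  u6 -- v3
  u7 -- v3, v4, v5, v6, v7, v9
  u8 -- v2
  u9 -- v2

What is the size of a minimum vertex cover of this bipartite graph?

A maximum matching has 8 edges (e.g. u1–v6, u2–v1, u3–v5, u4–v7, u5–v9, u6–v3, u7–v4, u8–v2).
By König's theorem the minimum vertex cover has the same size. One such cover is {u1, u2, u3, u4, u5, u6, u7, v2}.

8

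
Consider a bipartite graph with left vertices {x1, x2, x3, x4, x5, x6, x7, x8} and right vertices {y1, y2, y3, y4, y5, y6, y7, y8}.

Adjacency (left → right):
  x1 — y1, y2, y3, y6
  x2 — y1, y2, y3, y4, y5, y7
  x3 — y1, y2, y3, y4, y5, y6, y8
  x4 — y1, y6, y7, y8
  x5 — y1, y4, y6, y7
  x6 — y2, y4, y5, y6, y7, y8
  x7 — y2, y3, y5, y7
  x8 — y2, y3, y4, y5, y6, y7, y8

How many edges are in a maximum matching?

8

One maximum matching: x1→y2, x2→y4, x3→y5, x4→y8, x5→y1, x6→y7, x7→y3, x8→y6.
This saturates every left vertex, so 8 is the maximum.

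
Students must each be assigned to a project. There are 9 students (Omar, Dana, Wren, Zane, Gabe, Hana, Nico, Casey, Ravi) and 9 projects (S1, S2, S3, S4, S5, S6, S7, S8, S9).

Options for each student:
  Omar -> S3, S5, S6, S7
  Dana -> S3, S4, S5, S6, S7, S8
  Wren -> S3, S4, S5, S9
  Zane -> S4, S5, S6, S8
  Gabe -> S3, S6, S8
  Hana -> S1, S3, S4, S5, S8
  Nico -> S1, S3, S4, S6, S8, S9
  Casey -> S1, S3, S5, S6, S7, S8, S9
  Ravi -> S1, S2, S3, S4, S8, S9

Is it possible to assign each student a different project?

Yes

For example, pair Omar–S5, Dana–S6, Wren–S9, Zane–S4, Gabe–S8, Hana–S1, Nico–S3, Casey–S7, Ravi–S2.
Every student is matched, so this is a perfect matching.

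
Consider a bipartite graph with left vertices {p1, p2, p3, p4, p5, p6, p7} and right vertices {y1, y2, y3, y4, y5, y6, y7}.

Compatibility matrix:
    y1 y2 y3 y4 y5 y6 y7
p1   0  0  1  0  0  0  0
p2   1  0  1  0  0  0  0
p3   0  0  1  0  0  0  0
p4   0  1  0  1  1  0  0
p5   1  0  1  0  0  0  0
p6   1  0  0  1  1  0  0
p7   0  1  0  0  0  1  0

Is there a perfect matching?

The set {p1, p2, p3, p5} has only 2 neighbours ({y1, y3}), so by Hall's theorem at most 5 of the 7 left vertices can be matched.
Hence no matching covers every left vertex.

No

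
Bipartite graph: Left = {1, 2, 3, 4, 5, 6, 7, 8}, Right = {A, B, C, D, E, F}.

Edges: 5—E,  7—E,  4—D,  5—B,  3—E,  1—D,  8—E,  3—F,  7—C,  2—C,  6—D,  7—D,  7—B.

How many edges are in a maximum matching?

For example, pair 1–D, 2–C, 3–F, 5–E, 7–B.
The set {1, 2, 4, 5, 6, 7, 8} has only 4 neighbours ({B, C, D, E}), so by Hall's theorem at most 5 of the 8 left vertices can be matched.

5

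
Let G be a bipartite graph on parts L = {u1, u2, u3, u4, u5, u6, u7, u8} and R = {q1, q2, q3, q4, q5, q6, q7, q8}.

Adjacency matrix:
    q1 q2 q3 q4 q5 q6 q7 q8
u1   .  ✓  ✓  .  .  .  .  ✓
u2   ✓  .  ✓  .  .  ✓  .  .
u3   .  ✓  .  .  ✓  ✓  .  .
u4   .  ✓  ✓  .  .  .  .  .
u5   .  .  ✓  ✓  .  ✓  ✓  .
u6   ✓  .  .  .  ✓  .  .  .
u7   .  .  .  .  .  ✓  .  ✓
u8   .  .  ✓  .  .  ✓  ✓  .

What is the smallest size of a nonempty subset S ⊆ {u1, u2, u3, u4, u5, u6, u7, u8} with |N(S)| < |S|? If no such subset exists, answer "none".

A matching saturating every left vertex exists, for instance u1→q2, u2→q6, u3→q5, u4→q3, u5→q4, u6→q1, u7→q8, u8→q7.
By Hall's marriage theorem, this means |N(S)| ≥ |S| for every subset S, so no violating subset exists.

none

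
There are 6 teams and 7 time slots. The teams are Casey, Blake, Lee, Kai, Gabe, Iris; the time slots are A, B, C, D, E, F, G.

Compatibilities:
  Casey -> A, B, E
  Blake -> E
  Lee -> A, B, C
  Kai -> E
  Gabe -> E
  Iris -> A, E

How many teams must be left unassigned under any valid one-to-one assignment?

For example, pair Casey-B, Blake-E, Lee-C, Iris-A.
The set {Blake, Kai, Gabe} has only 1 neighbour ({E}), so by Hall's theorem at most 4 of the 6 teams can be matched.
That matches 4 of the 6, leaving 2 unmatched; no matching can do better.

2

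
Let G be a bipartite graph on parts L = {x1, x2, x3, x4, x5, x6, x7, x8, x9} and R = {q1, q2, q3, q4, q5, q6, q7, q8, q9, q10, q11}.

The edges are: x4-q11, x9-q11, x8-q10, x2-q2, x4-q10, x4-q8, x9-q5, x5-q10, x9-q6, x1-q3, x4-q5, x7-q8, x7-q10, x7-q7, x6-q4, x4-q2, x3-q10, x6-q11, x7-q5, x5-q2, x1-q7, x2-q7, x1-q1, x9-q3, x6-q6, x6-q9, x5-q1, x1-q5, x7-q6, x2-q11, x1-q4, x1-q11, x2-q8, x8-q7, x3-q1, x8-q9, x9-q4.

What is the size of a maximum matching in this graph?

A valid assignment of size 9: x1→q4, x2→q11, x3→q1, x4→q8, x5→q2, x6→q9, x7→q7, x8→q10, x9→q6.
This saturates every left vertex, so 9 is the maximum.

9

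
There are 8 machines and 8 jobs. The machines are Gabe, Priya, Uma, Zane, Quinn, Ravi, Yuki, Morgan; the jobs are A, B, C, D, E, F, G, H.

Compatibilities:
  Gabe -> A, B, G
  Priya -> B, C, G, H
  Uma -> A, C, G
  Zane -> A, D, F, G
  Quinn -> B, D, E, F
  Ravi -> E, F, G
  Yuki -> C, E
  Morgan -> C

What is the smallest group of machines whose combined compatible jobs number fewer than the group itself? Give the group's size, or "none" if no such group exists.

A matching saturating every machine exists, for instance Gabe→A, Priya→H, Uma→G, Zane→D, Quinn→B, Ravi→F, Yuki→E, Morgan→C.
By Hall's marriage theorem, this means |N(S)| ≥ |S| for every subset S, so no violating subset exists.

none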